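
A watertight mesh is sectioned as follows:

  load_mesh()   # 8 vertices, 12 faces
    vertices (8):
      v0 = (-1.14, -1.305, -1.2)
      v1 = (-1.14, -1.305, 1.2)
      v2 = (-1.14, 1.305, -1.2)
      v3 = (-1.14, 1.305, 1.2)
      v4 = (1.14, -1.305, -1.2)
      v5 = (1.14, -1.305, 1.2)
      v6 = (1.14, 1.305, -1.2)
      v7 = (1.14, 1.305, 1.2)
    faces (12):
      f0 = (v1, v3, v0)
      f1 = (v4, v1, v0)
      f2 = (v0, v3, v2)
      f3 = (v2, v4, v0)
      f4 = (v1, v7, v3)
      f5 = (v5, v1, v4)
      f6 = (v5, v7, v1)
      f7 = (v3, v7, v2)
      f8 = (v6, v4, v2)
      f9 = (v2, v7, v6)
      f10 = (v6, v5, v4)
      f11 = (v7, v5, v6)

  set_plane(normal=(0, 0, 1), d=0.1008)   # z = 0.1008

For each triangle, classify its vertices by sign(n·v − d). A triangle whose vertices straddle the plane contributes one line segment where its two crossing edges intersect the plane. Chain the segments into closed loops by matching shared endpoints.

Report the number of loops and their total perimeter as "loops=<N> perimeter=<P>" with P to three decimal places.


loops=1 perimeter=9.780

Straddling triangles (8 of 12):
  (v1,v3,v0) [++-] → (-1.14, 0.10962, 0.1008)–(-1.14, -1.305, 0.1008)  len=1.4146
  (v4,v1,v0) [-+-] → (-0.09576, -1.305, 0.1008)–(-1.14, -1.305, 0.1008)  len=1.0442
  (v0,v3,v2) [-+-] → (-1.14, 0.10962, 0.1008)–(-1.14, 1.305, 0.1008)  len=1.1954
  (v5,v1,v4) [++-] → (-0.09576, -1.305, 0.1008)–(1.14, -1.305, 0.1008)  len=1.2358
  (v3,v7,v2) [++-] → (0.09576, 1.305, 0.1008)–(-1.14, 1.305, 0.1008)  len=1.2358
  (v2,v7,v6) [-+-] → (0.09576, 1.305, 0.1008)–(1.14, 1.305, 0.1008)  len=1.0442
  (v6,v5,v4) [-+-] → (1.14, -0.10962, 0.1008)–(1.14, -1.305, 0.1008)  len=1.1954
  (v7,v5,v6) [++-] → (1.14, -0.10962, 0.1008)–(1.14, 1.305, 0.1008)  len=1.4146

Chained into 1 loop(s):
  loop 1: 8 segments, perimeter = 9.7800
Total perimeter = 9.780


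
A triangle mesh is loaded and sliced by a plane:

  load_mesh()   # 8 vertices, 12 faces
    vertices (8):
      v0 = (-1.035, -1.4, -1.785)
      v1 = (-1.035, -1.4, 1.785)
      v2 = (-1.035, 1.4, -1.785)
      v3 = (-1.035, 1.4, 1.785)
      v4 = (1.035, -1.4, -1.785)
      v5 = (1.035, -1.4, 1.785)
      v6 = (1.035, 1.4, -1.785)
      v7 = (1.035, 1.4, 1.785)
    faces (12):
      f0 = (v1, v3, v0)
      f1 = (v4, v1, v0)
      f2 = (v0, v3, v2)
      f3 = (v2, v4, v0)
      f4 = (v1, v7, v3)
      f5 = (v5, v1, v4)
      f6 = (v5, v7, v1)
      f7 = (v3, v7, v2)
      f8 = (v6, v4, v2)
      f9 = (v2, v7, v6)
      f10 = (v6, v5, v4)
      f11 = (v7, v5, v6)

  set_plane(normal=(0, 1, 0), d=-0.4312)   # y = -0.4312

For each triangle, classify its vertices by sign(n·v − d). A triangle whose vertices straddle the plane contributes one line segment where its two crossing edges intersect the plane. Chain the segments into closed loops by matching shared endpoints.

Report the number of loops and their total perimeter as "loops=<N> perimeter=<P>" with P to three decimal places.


loops=1 perimeter=11.280

Straddling triangles (8 of 12):
  (v1,v3,v0) [-+-] → (-1.035, -0.4312, 1.785)–(-1.035, -0.4312, -0.54978)  len=2.3348
  (v0,v3,v2) [-++] → (-1.035, -0.4312, -0.54978)–(-1.035, -0.4312, -1.785)  len=1.2352
  (v2,v4,v0) [+--] → (0.31878, -0.4312, -1.785)–(-1.035, -0.4312, -1.785)  len=1.3538
  (v1,v7,v3) [-++] → (-0.31878, -0.4312, 1.785)–(-1.035, -0.4312, 1.785)  len=0.7162
  (v5,v7,v1) [-+-] → (1.035, -0.4312, 1.785)–(-0.31878, -0.4312, 1.785)  len=1.3538
  (v6,v4,v2) [+-+] → (1.035, -0.4312, -1.785)–(0.31878, -0.4312, -1.785)  len=0.7162
  (v6,v5,v4) [+--] → (1.035, -0.4312, 0.54978)–(1.035, -0.4312, -1.785)  len=2.3348
  (v7,v5,v6) [+-+] → (1.035, -0.4312, 1.785)–(1.035, -0.4312, 0.54978)  len=1.2352

Chained into 1 loop(s):
  loop 1: 8 segments, perimeter = 11.2800
Total perimeter = 11.280


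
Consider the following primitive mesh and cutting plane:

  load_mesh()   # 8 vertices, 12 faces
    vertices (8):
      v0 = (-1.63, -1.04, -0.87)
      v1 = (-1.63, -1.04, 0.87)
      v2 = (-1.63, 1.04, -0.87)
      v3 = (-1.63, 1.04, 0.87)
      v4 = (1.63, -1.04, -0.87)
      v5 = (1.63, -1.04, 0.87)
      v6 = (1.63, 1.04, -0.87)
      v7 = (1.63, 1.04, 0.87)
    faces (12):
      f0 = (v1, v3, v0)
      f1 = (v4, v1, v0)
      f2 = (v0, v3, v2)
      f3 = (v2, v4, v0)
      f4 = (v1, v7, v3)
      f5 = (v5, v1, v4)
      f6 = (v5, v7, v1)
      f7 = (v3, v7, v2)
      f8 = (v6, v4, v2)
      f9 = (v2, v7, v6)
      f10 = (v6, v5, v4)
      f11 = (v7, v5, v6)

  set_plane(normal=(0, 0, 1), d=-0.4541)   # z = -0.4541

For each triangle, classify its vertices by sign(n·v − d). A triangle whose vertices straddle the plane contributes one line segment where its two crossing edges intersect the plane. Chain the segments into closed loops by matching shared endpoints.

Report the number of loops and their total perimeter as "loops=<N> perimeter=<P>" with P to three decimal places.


loops=1 perimeter=10.680

Straddling triangles (8 of 12):
  (v1,v3,v0) [++-] → (-1.63, -0.542832, -0.4541)–(-1.63, -1.04, -0.4541)  len=0.4972
  (v4,v1,v0) [-+-] → (0.850785, -1.04, -0.4541)–(-1.63, -1.04, -0.4541)  len=2.4808
  (v0,v3,v2) [-+-] → (-1.63, -0.542832, -0.4541)–(-1.63, 1.04, -0.4541)  len=1.5828
  (v5,v1,v4) [++-] → (0.850785, -1.04, -0.4541)–(1.63, -1.04, -0.4541)  len=0.7792
  (v3,v7,v2) [++-] → (-0.850785, 1.04, -0.4541)–(-1.63, 1.04, -0.4541)  len=0.7792
  (v2,v7,v6) [-+-] → (-0.850785, 1.04, -0.4541)–(1.63, 1.04, -0.4541)  len=2.4808
  (v6,v5,v4) [-+-] → (1.63, 0.542832, -0.4541)–(1.63, -1.04, -0.4541)  len=1.5828
  (v7,v5,v6) [++-] → (1.63, 0.542832, -0.4541)–(1.63, 1.04, -0.4541)  len=0.4972

Chained into 1 loop(s):
  loop 1: 8 segments, perimeter = 10.6800
Total perimeter = 10.680


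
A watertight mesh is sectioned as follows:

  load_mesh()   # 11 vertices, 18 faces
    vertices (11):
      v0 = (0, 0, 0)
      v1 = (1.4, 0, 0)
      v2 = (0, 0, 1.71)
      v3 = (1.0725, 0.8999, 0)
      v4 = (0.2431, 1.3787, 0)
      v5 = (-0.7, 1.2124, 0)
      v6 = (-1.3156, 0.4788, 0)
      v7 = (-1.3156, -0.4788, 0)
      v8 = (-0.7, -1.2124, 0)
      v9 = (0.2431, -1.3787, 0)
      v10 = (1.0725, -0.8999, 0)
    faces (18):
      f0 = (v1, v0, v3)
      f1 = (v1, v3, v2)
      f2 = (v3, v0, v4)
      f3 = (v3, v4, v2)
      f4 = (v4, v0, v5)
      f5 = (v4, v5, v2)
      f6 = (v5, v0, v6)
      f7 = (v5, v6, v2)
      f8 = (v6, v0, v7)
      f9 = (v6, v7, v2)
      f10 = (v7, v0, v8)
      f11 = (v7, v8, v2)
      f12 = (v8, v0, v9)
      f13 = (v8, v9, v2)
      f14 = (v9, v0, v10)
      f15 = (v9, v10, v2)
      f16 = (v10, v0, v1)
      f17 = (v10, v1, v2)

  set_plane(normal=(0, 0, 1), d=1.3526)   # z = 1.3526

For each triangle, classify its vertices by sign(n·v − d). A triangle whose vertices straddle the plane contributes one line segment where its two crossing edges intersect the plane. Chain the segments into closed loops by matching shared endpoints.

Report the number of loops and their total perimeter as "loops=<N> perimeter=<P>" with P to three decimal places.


Straddling triangles (9 of 18):
  (v1,v3,v2) [--+] → (0.224159, 0.188084, 1.3526)–(0.292608, 0, 1.3526)  len=0.2002
  (v3,v4,v2) [--+] → (0.0508093, 0.288156, 1.3526)–(0.224159, 0.188084, 1.3526)  len=0.2002
  (v4,v5,v2) [--+] → (-0.146304, 0.253399, 1.3526)–(0.0508093, 0.288156, 1.3526)  len=0.2002
  (v5,v6,v2) [--+] → (-0.274968, 0.100072, 1.3526)–(-0.146304, 0.253399, 1.3526)  len=0.2002
  (v6,v7,v2) [--+] → (-0.274968, -0.100072, 1.3526)–(-0.274968, 0.100072, 1.3526)  len=0.2001
  (v7,v8,v2) [--+] → (-0.146304, -0.253399, 1.3526)–(-0.274968, -0.100072, 1.3526)  len=0.2002
  (v8,v9,v2) [--+] → (0.0508093, -0.288156, 1.3526)–(-0.146304, -0.253399, 1.3526)  len=0.2002
  (v9,v10,v2) [--+] → (0.224159, -0.188084, 1.3526)–(0.0508093, -0.288156, 1.3526)  len=0.2002
  (v10,v1,v2) [--+] → (0.292608, 0, 1.3526)–(0.224159, -0.188084, 1.3526)  len=0.2002

Chained into 1 loop(s):
  loop 1: 9 segments, perimeter = 1.8014
Total perimeter = 1.801

loops=1 perimeter=1.801


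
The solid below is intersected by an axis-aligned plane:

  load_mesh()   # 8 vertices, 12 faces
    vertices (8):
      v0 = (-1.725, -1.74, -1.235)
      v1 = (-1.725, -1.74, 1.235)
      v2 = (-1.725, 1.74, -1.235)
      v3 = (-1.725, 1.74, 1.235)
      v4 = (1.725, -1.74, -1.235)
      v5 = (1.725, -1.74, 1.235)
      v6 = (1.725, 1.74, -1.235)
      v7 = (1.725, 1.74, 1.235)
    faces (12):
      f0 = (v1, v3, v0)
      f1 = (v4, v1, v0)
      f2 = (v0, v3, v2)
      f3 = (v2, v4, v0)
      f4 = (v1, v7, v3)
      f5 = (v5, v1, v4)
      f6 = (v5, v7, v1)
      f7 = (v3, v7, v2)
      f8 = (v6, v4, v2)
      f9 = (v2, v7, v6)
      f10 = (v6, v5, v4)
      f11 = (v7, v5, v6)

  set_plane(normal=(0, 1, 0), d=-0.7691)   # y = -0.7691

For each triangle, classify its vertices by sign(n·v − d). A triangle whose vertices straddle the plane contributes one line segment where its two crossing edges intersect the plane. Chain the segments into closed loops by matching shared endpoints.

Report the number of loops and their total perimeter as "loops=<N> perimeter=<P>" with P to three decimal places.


Straddling triangles (8 of 12):
  (v1,v3,v0) [-+-] → (-1.725, -0.7691, 1.235)–(-1.725, -0.7691, -0.545884)  len=1.7809
  (v0,v3,v2) [-++] → (-1.725, -0.7691, -0.545884)–(-1.725, -0.7691, -1.235)  len=0.6891
  (v2,v4,v0) [+--] → (0.76247, -0.7691, -1.235)–(-1.725, -0.7691, -1.235)  len=2.4875
  (v1,v7,v3) [-++] → (-0.76247, -0.7691, 1.235)–(-1.725, -0.7691, 1.235)  len=0.9625
  (v5,v7,v1) [-+-] → (1.725, -0.7691, 1.235)–(-0.76247, -0.7691, 1.235)  len=2.4875
  (v6,v4,v2) [+-+] → (1.725, -0.7691, -1.235)–(0.76247, -0.7691, -1.235)  len=0.9625
  (v6,v5,v4) [+--] → (1.725, -0.7691, 0.545884)–(1.725, -0.7691, -1.235)  len=1.7809
  (v7,v5,v6) [+-+] → (1.725, -0.7691, 1.235)–(1.725, -0.7691, 0.545884)  len=0.6891

Chained into 1 loop(s):
  loop 1: 8 segments, perimeter = 11.8400
Total perimeter = 11.840

loops=1 perimeter=11.840


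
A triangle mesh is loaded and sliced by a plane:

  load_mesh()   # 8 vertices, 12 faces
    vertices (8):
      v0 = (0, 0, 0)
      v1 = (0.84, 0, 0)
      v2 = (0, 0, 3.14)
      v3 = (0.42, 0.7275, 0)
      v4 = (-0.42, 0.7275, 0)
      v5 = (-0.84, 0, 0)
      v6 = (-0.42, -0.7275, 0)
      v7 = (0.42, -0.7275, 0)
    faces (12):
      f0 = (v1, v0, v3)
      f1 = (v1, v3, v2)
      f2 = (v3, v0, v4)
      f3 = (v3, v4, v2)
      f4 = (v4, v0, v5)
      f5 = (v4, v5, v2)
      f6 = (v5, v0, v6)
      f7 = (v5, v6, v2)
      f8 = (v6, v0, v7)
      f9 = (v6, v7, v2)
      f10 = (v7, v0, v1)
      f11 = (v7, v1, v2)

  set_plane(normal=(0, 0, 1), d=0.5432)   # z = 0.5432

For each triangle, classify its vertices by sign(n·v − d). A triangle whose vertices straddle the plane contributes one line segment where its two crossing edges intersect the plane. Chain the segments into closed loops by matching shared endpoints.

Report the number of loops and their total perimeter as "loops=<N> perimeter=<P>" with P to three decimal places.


Straddling triangles (6 of 12):
  (v1,v3,v2) [--+] → (0.347343, 0.601647, 0.5432)–(0.694685, 0, 0.5432)  len=0.6947
  (v3,v4,v2) [--+] → (-0.347343, 0.601647, 0.5432)–(0.347343, 0.601647, 0.5432)  len=0.6947
  (v4,v5,v2) [--+] → (-0.694685, 0, 0.5432)–(-0.347343, 0.601647, 0.5432)  len=0.6947
  (v5,v6,v2) [--+] → (-0.347343, -0.601647, 0.5432)–(-0.694685, 0, 0.5432)  len=0.6947
  (v6,v7,v2) [--+] → (0.347343, -0.601647, 0.5432)–(-0.347343, -0.601647, 0.5432)  len=0.6947
  (v7,v1,v2) [--+] → (0.694685, 0, 0.5432)–(0.347343, -0.601647, 0.5432)  len=0.6947

Chained into 1 loop(s):
  loop 1: 6 segments, perimeter = 4.1682
Total perimeter = 4.168

loops=1 perimeter=4.168


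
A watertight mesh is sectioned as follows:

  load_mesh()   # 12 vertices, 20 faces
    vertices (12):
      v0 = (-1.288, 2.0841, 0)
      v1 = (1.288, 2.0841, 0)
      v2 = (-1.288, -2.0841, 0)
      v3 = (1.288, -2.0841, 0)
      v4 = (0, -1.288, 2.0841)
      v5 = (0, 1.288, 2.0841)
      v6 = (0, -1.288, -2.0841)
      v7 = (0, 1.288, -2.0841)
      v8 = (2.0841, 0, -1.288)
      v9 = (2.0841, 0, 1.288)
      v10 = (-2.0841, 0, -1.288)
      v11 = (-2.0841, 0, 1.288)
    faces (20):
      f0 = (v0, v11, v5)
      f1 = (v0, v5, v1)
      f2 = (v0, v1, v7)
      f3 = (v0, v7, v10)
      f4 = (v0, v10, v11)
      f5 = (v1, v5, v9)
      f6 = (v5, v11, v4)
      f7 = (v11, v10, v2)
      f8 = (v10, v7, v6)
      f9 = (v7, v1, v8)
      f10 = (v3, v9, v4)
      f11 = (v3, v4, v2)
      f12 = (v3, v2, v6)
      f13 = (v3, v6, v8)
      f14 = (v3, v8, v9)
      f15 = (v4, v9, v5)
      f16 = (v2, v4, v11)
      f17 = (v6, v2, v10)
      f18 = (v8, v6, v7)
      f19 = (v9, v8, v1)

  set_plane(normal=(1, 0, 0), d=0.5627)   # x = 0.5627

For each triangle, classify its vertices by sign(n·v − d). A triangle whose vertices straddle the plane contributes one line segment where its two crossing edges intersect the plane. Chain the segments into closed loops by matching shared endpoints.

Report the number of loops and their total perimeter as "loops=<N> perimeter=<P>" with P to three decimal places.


loops=1 perimeter=12.721

Straddling triangles (10 of 20):
  (v0,v5,v1) [--+] → (0.5627, 1.6358, 1.1736)–(0.5627, 2.0841, 0)  len=1.2563
  (v0,v1,v7) [-+-] → (0.5627, 2.0841, 0)–(0.5627, 1.6358, -1.1736)  len=1.2563
  (v1,v5,v9) [+-+] → (0.5627, 1.6358, 1.1736)–(0.5627, 0.940244, 1.86916)  len=0.9837
  (v7,v1,v8) [-++] → (0.5627, 1.6358, -1.1736)–(0.5627, 0.940244, -1.86916)  len=0.9837
  (v3,v9,v4) [++-] → (0.5627, -0.940244, 1.86916)–(0.5627, -1.6358, 1.1736)  len=0.9837
  (v3,v4,v2) [+--] → (0.5627, -1.6358, 1.1736)–(0.5627, -2.0841, 0)  len=1.2563
  (v3,v2,v6) [+--] → (0.5627, -2.0841, 0)–(0.5627, -1.6358, -1.1736)  len=1.2563
  (v3,v6,v8) [+-+] → (0.5627, -1.6358, -1.1736)–(0.5627, -0.940244, -1.86916)  len=0.9837
  (v4,v9,v5) [-+-] → (0.5627, -0.940244, 1.86916)–(0.5627, 0.940244, 1.86916)  len=1.8805
  (v8,v6,v7) [+--] → (0.5627, -0.940244, -1.86916)–(0.5627, 0.940244, -1.86916)  len=1.8805

Chained into 1 loop(s):
  loop 1: 10 segments, perimeter = 12.7209
Total perimeter = 12.721


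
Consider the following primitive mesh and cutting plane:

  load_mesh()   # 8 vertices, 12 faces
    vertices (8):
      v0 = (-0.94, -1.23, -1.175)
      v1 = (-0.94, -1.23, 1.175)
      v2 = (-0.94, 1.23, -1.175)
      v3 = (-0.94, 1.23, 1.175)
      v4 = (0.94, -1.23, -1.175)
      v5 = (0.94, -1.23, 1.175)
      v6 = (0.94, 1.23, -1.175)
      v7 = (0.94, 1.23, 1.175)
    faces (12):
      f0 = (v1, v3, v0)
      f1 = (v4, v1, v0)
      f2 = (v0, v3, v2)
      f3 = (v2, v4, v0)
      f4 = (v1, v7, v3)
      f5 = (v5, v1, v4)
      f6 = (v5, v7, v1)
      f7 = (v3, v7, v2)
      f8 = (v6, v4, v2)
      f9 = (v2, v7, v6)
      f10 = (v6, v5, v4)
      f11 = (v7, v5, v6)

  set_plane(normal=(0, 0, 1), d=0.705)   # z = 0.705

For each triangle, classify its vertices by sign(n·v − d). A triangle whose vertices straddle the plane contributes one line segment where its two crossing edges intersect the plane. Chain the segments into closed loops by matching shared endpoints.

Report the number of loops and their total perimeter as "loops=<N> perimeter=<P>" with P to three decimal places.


loops=1 perimeter=8.680

Straddling triangles (8 of 12):
  (v1,v3,v0) [++-] → (-0.94, 0.738, 0.705)–(-0.94, -1.23, 0.705)  len=1.9680
  (v4,v1,v0) [-+-] → (-0.564, -1.23, 0.705)–(-0.94, -1.23, 0.705)  len=0.3760
  (v0,v3,v2) [-+-] → (-0.94, 0.738, 0.705)–(-0.94, 1.23, 0.705)  len=0.4920
  (v5,v1,v4) [++-] → (-0.564, -1.23, 0.705)–(0.94, -1.23, 0.705)  len=1.5040
  (v3,v7,v2) [++-] → (0.564, 1.23, 0.705)–(-0.94, 1.23, 0.705)  len=1.5040
  (v2,v7,v6) [-+-] → (0.564, 1.23, 0.705)–(0.94, 1.23, 0.705)  len=0.3760
  (v6,v5,v4) [-+-] → (0.94, -0.738, 0.705)–(0.94, -1.23, 0.705)  len=0.4920
  (v7,v5,v6) [++-] → (0.94, -0.738, 0.705)–(0.94, 1.23, 0.705)  len=1.9680

Chained into 1 loop(s):
  loop 1: 8 segments, perimeter = 8.6800
Total perimeter = 8.680


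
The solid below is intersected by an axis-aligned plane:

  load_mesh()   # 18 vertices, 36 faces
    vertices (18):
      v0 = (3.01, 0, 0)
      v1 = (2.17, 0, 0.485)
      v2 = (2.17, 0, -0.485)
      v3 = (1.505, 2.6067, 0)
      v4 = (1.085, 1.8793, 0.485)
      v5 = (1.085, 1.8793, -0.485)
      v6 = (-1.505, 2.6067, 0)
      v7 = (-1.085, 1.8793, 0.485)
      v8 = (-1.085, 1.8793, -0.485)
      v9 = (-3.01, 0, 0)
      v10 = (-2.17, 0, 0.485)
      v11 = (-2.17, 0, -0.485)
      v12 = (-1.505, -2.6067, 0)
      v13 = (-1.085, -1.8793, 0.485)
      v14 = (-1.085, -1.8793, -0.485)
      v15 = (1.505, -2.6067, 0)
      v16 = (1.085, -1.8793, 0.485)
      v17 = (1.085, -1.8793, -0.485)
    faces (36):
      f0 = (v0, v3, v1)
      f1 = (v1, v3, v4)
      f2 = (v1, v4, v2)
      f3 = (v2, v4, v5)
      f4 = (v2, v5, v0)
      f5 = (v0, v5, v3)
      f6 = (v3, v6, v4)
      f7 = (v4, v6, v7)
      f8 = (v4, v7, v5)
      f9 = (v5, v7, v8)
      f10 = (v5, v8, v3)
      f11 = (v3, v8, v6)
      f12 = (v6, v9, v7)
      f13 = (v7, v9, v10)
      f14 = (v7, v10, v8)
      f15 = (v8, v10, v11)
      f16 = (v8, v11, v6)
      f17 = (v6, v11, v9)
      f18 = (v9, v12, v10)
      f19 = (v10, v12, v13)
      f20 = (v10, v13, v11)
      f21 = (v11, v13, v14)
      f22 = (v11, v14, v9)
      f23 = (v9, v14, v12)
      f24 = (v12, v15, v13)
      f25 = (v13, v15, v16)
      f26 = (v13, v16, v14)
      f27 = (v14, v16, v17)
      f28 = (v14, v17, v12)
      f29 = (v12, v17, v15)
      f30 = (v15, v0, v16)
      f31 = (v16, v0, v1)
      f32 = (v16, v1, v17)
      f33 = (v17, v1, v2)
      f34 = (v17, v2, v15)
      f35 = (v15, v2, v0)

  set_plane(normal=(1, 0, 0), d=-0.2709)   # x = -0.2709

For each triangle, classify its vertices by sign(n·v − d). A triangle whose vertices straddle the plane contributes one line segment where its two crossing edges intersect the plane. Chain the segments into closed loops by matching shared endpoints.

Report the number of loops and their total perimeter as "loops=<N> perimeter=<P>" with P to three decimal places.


Straddling triangles (12 of 36):
  (v3,v6,v4) [+-+] → (-0.2709, 2.6067, 0)–(-0.2709, 2.2601, 0.231096)  len=0.4166
  (v4,v6,v7) [+--] → (-0.2709, 2.2601, 0.231096)–(-0.2709, 1.8793, 0.485)  len=0.4577
  (v4,v7,v5) [+-+] → (-0.2709, 1.8793, 0.485)–(-0.2709, 1.8793, 0.121094)  len=0.3639
  (v5,v7,v8) [+--] → (-0.2709, 1.8793, 0.121094)–(-0.2709, 1.8793, -0.485)  len=0.6061
  (v5,v8,v3) [+-+] → (-0.2709, 1.8793, -0.485)–(-0.2709, 2.10794, -0.332553)  len=0.2748
  (v3,v8,v6) [+--] → (-0.2709, 2.10794, -0.332553)–(-0.2709, 2.6067, 0)  len=0.5995
  (v12,v15,v13) [-+-] → (-0.2709, -2.6067, 0)–(-0.2709, -2.10794, 0.332553)  len=0.5995
  (v13,v15,v16) [-++] → (-0.2709, -2.10794, 0.332553)–(-0.2709, -1.8793, 0.485)  len=0.2748
  (v13,v16,v14) [-+-] → (-0.2709, -1.8793, 0.485)–(-0.2709, -1.8793, -0.121094)  len=0.6061
  (v14,v16,v17) [-++] → (-0.2709, -1.8793, -0.121094)–(-0.2709, -1.8793, -0.485)  len=0.3639
  (v14,v17,v12) [-+-] → (-0.2709, -1.8793, -0.485)–(-0.2709, -2.2601, -0.231096)  len=0.4577
  (v12,v17,v15) [-++] → (-0.2709, -2.2601, -0.231096)–(-0.2709, -2.6067, 0)  len=0.4166

Chained into 2 loop(s):
  loop 1: 6 segments, perimeter = 2.7185
  loop 2: 6 segments, perimeter = 2.7185
Total perimeter = 5.437

loops=2 perimeter=5.437


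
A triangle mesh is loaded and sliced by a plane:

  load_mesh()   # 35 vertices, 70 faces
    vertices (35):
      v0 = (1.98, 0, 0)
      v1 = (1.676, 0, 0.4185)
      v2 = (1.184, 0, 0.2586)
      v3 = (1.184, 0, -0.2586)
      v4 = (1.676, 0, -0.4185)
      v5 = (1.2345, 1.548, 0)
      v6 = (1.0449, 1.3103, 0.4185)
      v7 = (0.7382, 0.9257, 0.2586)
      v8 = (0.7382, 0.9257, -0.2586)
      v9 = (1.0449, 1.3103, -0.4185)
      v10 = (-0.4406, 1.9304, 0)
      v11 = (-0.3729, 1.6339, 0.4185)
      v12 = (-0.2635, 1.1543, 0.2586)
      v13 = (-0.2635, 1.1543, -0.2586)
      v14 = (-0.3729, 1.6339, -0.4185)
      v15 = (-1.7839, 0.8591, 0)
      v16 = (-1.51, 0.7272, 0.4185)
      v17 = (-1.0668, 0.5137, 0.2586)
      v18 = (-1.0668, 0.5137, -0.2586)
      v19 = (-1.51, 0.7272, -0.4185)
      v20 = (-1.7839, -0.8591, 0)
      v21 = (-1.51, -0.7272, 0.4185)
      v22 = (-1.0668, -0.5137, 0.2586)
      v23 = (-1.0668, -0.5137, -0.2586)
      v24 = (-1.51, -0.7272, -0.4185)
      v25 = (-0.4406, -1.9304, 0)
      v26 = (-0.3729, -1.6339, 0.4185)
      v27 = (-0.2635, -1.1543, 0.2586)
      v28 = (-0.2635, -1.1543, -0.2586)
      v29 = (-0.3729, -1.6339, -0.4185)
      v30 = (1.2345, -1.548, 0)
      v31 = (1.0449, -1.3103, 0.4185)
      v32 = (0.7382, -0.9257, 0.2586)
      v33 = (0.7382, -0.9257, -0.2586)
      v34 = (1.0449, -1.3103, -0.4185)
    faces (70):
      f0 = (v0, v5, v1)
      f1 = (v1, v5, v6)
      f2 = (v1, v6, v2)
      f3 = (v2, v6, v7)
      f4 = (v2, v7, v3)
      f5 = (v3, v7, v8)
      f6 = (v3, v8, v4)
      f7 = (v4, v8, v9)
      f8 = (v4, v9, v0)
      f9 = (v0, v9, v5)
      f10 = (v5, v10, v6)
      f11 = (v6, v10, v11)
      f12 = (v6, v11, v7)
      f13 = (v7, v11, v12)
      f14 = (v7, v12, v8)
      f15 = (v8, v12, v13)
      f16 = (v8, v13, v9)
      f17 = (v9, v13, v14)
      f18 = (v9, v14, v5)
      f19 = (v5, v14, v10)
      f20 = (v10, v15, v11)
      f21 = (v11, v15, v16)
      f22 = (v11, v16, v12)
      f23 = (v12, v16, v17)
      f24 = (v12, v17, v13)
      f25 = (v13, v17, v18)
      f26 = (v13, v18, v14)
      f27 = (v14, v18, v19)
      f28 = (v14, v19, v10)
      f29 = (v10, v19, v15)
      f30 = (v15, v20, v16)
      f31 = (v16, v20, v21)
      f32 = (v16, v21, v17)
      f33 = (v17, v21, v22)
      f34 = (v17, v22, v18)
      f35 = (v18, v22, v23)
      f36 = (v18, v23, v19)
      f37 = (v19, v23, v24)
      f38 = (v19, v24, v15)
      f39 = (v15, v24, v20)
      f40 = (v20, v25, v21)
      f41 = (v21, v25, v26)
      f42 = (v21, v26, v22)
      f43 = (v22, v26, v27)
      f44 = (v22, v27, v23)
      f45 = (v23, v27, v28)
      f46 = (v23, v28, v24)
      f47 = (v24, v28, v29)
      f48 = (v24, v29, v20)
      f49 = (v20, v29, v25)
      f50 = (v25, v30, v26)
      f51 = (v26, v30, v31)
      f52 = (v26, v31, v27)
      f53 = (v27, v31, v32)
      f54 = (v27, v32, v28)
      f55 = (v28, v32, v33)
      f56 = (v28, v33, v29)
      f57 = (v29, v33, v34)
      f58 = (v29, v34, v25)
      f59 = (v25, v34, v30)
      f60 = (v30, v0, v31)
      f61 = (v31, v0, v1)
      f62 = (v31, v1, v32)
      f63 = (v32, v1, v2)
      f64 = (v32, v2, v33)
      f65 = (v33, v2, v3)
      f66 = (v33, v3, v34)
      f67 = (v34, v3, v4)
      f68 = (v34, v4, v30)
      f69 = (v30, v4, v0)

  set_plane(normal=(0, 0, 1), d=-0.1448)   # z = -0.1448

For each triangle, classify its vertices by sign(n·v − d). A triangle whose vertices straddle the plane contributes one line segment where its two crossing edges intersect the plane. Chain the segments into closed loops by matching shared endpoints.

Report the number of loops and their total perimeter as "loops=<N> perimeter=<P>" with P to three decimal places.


Straddling triangles (28 of 70):
  (v2,v7,v3) [++-] → (1.08591, 0.203683, -0.1448)–(1.184, 0, -0.1448)  len=0.2261
  (v3,v7,v8) [-+-] → (1.08591, 0.203683, -0.1448)–(0.7382, 0.9257, -0.1448)  len=0.8014
  (v4,v9,v0) [--+] → (1.65646, 0.453361, -0.1448)–(1.87482, 0, -0.1448)  len=0.5032
  (v0,v9,v5) [+-+] → (1.65646, 0.453361, -0.1448)–(1.1689, 1.46576, -0.1448)  len=1.1237
  (v7,v12,v8) [++-] → (0.517795, 0.975999, -0.1448)–(0.7382, 0.9257, -0.1448)  len=0.2261
  (v8,v12,v13) [-+-] → (0.517795, 0.975999, -0.1448)–(-0.2635, 1.1543, -0.1448)  len=0.8014
  (v9,v14,v5) [--+] → (0.678343, 1.57772, -0.1448)–(1.1689, 1.46576, -0.1448)  len=0.5032
  (v5,v14,v10) [+-+] → (0.678343, 1.57772, -0.1448)–(-0.417176, 1.82781, -0.1448)  len=1.1237
  (v12,v17,v13) [++-] → (-0.440251, 1.01335, -0.1448)–(-0.2635, 1.1543, -0.1448)  len=0.2261
  (v13,v17,v18) [-+-] → (-0.440251, 1.01335, -0.1448)–(-1.0668, 0.5137, -0.1448)  len=0.8014
  (v14,v19,v10) [--+] → (-0.81061, 1.5141, -0.1448)–(-0.417176, 1.82781, -0.1448)  len=0.5032
  (v10,v19,v15) [+-+] → (-0.81061, 1.5141, -0.1448)–(-1.68913, 0.813463, -0.1448)  len=1.1237
  (v17,v22,v18) [++-] → (-1.0668, 0.28764, -0.1448)–(-1.0668, 0.5137, -0.1448)  len=0.2261
  (v18,v22,v23) [-+-] → (-1.0668, 0.28764, -0.1448)–(-1.0668, -0.5137, -0.1448)  len=0.8013
  (v19,v24,v15) [--+] → (-1.68913, 0.310244, -0.1448)–(-1.68913, 0.813463, -0.1448)  len=0.5032
  (v15,v24,v20) [+-+] → (-1.68913, 0.310244, -0.1448)–(-1.68913, -0.813463, -0.1448)  len=1.1237
  (v22,v27,v23) [++-] → (-0.890049, -0.654652, -0.1448)–(-1.0668, -0.5137, -0.1448)  len=0.2261
  (v23,v27,v28) [-+-] → (-0.890049, -0.654652, -0.1448)–(-0.2635, -1.1543, -0.1448)  len=0.8014
  (v24,v29,v20) [--+] → (-1.2957, -1.12718, -0.1448)–(-1.68913, -0.813463, -0.1448)  len=0.5032
  (v20,v29,v25) [+-+] → (-1.2957, -1.12718, -0.1448)–(-0.417176, -1.82781, -0.1448)  len=1.1237
  (v27,v32,v28) [++-] → (-0.043095, -1.104, -0.1448)–(-0.2635, -1.1543, -0.1448)  len=0.2261
  (v28,v32,v33) [-+-] → (-0.043095, -1.104, -0.1448)–(0.7382, -0.9257, -0.1448)  len=0.8014
  (v29,v34,v25) [--+] → (0.0733795, -1.71585, -0.1448)–(-0.417176, -1.82781, -0.1448)  len=0.5032
  (v25,v34,v30) [+-+] → (0.0733795, -1.71585, -0.1448)–(1.1689, -1.46576, -0.1448)  len=1.1237
  (v32,v2,v33) [++-] → (0.83629, -0.722017, -0.1448)–(0.7382, -0.9257, -0.1448)  len=0.2261
  (v33,v2,v3) [-+-] → (0.83629, -0.722017, -0.1448)–(1.184, 0, -0.1448)  len=0.8014
  (v34,v4,v30) [--+] → (1.38726, -1.0124, -0.1448)–(1.1689, -1.46576, -0.1448)  len=0.5032
  (v30,v4,v0) [+-+] → (1.38726, -1.0124, -0.1448)–(1.87482, 0, -0.1448)  len=1.1237

Chained into 2 loop(s):
  loop 1: 14 segments, perimeter = 7.1921
  loop 2: 14 segments, perimeter = 11.3882
Total perimeter = 18.580

loops=2 perimeter=18.580


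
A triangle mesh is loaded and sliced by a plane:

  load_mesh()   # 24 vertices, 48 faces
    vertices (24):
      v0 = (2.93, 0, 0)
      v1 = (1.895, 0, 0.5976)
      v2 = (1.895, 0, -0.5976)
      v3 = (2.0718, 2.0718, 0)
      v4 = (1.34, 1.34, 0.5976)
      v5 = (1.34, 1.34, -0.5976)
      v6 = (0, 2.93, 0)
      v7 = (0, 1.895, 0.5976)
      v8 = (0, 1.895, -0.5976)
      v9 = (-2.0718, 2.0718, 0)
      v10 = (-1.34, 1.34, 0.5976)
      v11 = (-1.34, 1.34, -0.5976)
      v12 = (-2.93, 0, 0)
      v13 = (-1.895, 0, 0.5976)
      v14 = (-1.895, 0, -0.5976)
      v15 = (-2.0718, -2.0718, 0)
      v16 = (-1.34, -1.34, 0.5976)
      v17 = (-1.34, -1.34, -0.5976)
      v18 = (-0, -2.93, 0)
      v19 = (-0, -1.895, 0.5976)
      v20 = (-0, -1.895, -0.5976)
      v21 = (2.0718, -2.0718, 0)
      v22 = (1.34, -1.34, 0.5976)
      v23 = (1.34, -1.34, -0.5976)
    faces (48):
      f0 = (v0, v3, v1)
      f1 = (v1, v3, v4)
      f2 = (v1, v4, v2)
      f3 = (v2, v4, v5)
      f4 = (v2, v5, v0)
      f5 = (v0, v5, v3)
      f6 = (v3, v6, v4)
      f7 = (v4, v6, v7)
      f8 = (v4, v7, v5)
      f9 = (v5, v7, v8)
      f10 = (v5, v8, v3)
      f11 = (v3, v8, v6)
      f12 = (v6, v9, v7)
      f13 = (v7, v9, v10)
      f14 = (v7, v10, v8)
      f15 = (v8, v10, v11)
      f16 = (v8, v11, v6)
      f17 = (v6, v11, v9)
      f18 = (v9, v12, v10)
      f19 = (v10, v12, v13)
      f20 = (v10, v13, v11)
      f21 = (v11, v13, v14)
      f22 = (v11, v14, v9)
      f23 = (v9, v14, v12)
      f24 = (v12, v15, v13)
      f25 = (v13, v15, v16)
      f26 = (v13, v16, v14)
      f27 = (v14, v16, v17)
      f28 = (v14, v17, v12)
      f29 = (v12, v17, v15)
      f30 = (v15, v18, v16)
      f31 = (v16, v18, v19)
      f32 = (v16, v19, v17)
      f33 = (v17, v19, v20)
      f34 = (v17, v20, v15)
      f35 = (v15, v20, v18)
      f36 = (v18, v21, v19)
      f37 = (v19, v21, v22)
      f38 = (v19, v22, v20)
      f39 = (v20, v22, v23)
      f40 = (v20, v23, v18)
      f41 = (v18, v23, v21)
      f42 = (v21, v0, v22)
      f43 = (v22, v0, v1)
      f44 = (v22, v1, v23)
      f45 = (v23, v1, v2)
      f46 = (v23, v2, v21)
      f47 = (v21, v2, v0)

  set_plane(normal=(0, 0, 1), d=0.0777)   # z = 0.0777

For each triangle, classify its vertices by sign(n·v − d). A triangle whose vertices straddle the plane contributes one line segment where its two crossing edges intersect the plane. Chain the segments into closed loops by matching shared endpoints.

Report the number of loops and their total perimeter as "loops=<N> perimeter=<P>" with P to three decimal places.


Straddling triangles (32 of 48):
  (v0,v3,v1) [--+] → (2.04881, 1.80242, 0.0777)–(2.79543, 0, 0.0777)  len=1.9509
  (v1,v3,v4) [+-+] → (2.04881, 1.80242, 0.0777)–(1.97665, 1.97665, 0.0777)  len=0.1886
  (v1,v4,v2) [++-] → (1.58142, 0.757113, 0.0777)–(1.895, 0, 0.0777)  len=0.8195
  (v2,v4,v5) [-+-] → (1.58142, 0.757113, 0.0777)–(1.34, 1.34, 0.0777)  len=0.6309
  (v3,v6,v4) [--+] → (0.174227, 2.72327, 0.0777)–(1.97665, 1.97665, 0.0777)  len=1.9509
  (v4,v6,v7) [+-+] → (0.174227, 2.72327, 0.0777)–(0, 2.79543, 0.0777)  len=0.1886
  (v4,v7,v5) [++-] → (0.582887, 1.65358, 0.0777)–(1.34, 1.34, 0.0777)  len=0.8195
  (v5,v7,v8) [-+-] → (0.582887, 1.65358, 0.0777)–(0, 1.895, 0.0777)  len=0.6309
  (v6,v9,v7) [--+] → (-1.80242, 2.04881, 0.0777)–(0, 2.79543, 0.0777)  len=1.9509
  (v7,v9,v10) [+-+] → (-1.80242, 2.04881, 0.0777)–(-1.97665, 1.97665, 0.0777)  len=0.1886
  (v7,v10,v8) [++-] → (-0.757113, 1.58142, 0.0777)–(0, 1.895, 0.0777)  len=0.8195
  (v8,v10,v11) [-+-] → (-0.757113, 1.58142, 0.0777)–(-1.34, 1.34, 0.0777)  len=0.6309
  (v9,v12,v10) [--+] → (-2.72327, 0.174227, 0.0777)–(-1.97665, 1.97665, 0.0777)  len=1.9509
  (v10,v12,v13) [+-+] → (-2.72327, 0.174227, 0.0777)–(-2.79543, 0, 0.0777)  len=0.1886
  (v10,v13,v11) [++-] → (-1.65358, 0.582887, 0.0777)–(-1.34, 1.34, 0.0777)  len=0.8195
  (v11,v13,v14) [-+-] → (-1.65358, 0.582887, 0.0777)–(-1.895, 0, 0.0777)  len=0.6309
  (v12,v15,v13) [--+] → (-2.04881, -1.80242, 0.0777)–(-2.79543, 0, 0.0777)  len=1.9509
  (v13,v15,v16) [+-+] → (-2.04881, -1.80242, 0.0777)–(-1.97665, -1.97665, 0.0777)  len=0.1886
  (v13,v16,v14) [++-] → (-1.58142, -0.757113, 0.0777)–(-1.895, 0, 0.0777)  len=0.8195
  (v14,v16,v17) [-+-] → (-1.58142, -0.757113, 0.0777)–(-1.34, -1.34, 0.0777)  len=0.6309
  (v15,v18,v16) [--+] → (-0.174227, -2.72327, 0.0777)–(-1.97665, -1.97665, 0.0777)  len=1.9509
  (v16,v18,v19) [+-+] → (-0.174227, -2.72327, 0.0777)–(0, -2.79543, 0.0777)  len=0.1886
  (v16,v19,v17) [++-] → (-0.582887, -1.65358, 0.0777)–(-1.34, -1.34, 0.0777)  len=0.8195
  (v17,v19,v20) [-+-] → (-0.582887, -1.65358, 0.0777)–(0, -1.895, 0.0777)  len=0.6309
  (v18,v21,v19) [--+] → (1.80242, -2.04881, 0.0777)–(0, -2.79543, 0.0777)  len=1.9509
  (v19,v21,v22) [+-+] → (1.80242, -2.04881, 0.0777)–(1.97665, -1.97665, 0.0777)  len=0.1886
  (v19,v22,v20) [++-] → (0.757113, -1.58142, 0.0777)–(0, -1.895, 0.0777)  len=0.8195
  (v20,v22,v23) [-+-] → (0.757113, -1.58142, 0.0777)–(1.34, -1.34, 0.0777)  len=0.6309
  (v21,v0,v22) [--+] → (2.72327, -0.174227, 0.0777)–(1.97665, -1.97665, 0.0777)  len=1.9509
  (v22,v0,v1) [+-+] → (2.72327, -0.174227, 0.0777)–(2.79543, 0, 0.0777)  len=0.1886
  (v22,v1,v23) [++-] → (1.65358, -0.582887, 0.0777)–(1.34, -1.34, 0.0777)  len=0.8195
  (v23,v1,v2) [-+-] → (1.65358, -0.582887, 0.0777)–(1.895, 0, 0.0777)  len=0.6309

Chained into 2 loop(s):
  loop 1: 16 segments, perimeter = 17.1162
  loop 2: 16 segments, perimeter = 11.6031
Total perimeter = 28.719

loops=2 perimeter=28.719


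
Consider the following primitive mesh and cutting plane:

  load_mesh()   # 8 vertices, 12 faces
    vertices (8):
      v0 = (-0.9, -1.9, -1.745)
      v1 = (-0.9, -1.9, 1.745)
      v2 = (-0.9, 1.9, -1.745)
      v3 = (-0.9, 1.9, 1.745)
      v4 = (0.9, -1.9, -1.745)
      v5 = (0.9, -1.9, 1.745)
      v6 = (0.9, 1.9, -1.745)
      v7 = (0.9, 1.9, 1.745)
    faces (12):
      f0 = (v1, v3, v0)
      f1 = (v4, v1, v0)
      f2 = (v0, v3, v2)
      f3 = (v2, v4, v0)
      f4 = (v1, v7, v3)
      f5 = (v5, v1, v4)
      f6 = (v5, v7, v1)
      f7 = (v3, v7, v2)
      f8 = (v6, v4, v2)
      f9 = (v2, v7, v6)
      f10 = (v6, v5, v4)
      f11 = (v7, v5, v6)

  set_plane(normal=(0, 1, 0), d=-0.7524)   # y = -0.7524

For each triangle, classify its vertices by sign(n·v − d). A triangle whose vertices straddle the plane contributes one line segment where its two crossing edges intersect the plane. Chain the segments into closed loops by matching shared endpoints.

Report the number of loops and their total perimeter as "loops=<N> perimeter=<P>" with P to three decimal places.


Straddling triangles (8 of 12):
  (v1,v3,v0) [-+-] → (-0.9, -0.7524, 1.745)–(-0.9, -0.7524, -0.69102)  len=2.4360
  (v0,v3,v2) [-++] → (-0.9, -0.7524, -0.69102)–(-0.9, -0.7524, -1.745)  len=1.0540
  (v2,v4,v0) [+--] → (0.3564, -0.7524, -1.745)–(-0.9, -0.7524, -1.745)  len=1.2564
  (v1,v7,v3) [-++] → (-0.3564, -0.7524, 1.745)–(-0.9, -0.7524, 1.745)  len=0.5436
  (v5,v7,v1) [-+-] → (0.9, -0.7524, 1.745)–(-0.3564, -0.7524, 1.745)  len=1.2564
  (v6,v4,v2) [+-+] → (0.9, -0.7524, -1.745)–(0.3564, -0.7524, -1.745)  len=0.5436
  (v6,v5,v4) [+--] → (0.9, -0.7524, 0.69102)–(0.9, -0.7524, -1.745)  len=2.4360
  (v7,v5,v6) [+-+] → (0.9, -0.7524, 1.745)–(0.9, -0.7524, 0.69102)  len=1.0540

Chained into 1 loop(s):
  loop 1: 8 segments, perimeter = 10.5800
Total perimeter = 10.580

loops=1 perimeter=10.580


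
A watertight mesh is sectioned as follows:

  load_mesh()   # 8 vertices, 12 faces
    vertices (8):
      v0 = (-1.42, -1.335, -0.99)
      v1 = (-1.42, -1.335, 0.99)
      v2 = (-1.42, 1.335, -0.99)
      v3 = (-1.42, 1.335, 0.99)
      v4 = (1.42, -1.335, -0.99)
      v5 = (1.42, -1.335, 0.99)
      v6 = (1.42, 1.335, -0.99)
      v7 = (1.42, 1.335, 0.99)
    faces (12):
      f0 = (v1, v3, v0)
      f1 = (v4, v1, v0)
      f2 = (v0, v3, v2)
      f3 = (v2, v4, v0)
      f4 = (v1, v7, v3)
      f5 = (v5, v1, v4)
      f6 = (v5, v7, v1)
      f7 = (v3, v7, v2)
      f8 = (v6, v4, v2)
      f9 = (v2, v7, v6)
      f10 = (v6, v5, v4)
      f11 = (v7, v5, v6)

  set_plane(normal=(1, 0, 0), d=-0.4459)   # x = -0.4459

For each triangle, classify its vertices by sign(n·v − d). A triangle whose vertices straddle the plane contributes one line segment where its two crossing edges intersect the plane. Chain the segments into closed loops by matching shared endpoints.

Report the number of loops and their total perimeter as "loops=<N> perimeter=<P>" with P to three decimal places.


loops=1 perimeter=9.300

Straddling triangles (8 of 12):
  (v4,v1,v0) [+--] → (-0.4459, -1.335, 0.310874)–(-0.4459, -1.335, -0.99)  len=1.3009
  (v2,v4,v0) [-+-] → (-0.4459, 0.419209, -0.99)–(-0.4459, -1.335, -0.99)  len=1.7542
  (v1,v7,v3) [-+-] → (-0.4459, -0.419209, 0.99)–(-0.4459, 1.335, 0.99)  len=1.7542
  (v5,v1,v4) [+-+] → (-0.4459, -1.335, 0.99)–(-0.4459, -1.335, 0.310874)  len=0.6791
  (v5,v7,v1) [++-] → (-0.4459, -0.419209, 0.99)–(-0.4459, -1.335, 0.99)  len=0.9158
  (v3,v7,v2) [-+-] → (-0.4459, 1.335, 0.99)–(-0.4459, 1.335, -0.310874)  len=1.3009
  (v6,v4,v2) [++-] → (-0.4459, 0.419209, -0.99)–(-0.4459, 1.335, -0.99)  len=0.9158
  (v2,v7,v6) [-++] → (-0.4459, 1.335, -0.310874)–(-0.4459, 1.335, -0.99)  len=0.6791

Chained into 1 loop(s):
  loop 1: 8 segments, perimeter = 9.3000
Total perimeter = 9.300


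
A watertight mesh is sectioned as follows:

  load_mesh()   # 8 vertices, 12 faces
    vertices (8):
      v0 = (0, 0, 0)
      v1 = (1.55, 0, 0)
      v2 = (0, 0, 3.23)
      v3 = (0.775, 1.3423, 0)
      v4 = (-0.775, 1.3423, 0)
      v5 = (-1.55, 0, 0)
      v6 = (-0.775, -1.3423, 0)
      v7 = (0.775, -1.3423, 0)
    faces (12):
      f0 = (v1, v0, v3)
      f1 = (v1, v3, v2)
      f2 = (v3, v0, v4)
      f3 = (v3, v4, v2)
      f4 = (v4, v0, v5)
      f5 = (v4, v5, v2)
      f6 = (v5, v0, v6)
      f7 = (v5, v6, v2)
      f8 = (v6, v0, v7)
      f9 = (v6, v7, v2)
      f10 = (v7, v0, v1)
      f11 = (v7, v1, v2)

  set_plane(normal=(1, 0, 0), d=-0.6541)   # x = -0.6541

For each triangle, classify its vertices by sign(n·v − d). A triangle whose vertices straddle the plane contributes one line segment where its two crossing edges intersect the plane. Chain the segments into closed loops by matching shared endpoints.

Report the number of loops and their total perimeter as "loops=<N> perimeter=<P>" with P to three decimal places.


Straddling triangles (8 of 12):
  (v3,v0,v4) [++-] → (-0.6541, 1.1329, 0)–(-0.6541, 1.3423, 0)  len=0.2094
  (v3,v4,v2) [+-+] → (-0.6541, 1.3423, 0)–(-0.6541, 1.1329, 0.50388)  len=0.5457
  (v4,v0,v5) [-+-] → (-0.6541, 1.1329, 0)–(-0.6541, 0, 0)  len=1.1329
  (v4,v5,v2) [--+] → (-0.6541, 0, 1.86694)–(-0.6541, 1.1329, 0.50388)  len=1.7724
  (v5,v0,v6) [-+-] → (-0.6541, 0, 0)–(-0.6541, -1.1329, 0)  len=1.1329
  (v5,v6,v2) [--+] → (-0.6541, -1.1329, 0.50388)–(-0.6541, 0, 1.86694)  len=1.7724
  (v6,v0,v7) [-++] → (-0.6541, -1.1329, 0)–(-0.6541, -1.3423, 0)  len=0.2094
  (v6,v7,v2) [-++] → (-0.6541, -1.3423, 0)–(-0.6541, -1.1329, 0.50388)  len=0.5457

Chained into 1 loop(s):
  loop 1: 8 segments, perimeter = 7.3207
Total perimeter = 7.321

loops=1 perimeter=7.321


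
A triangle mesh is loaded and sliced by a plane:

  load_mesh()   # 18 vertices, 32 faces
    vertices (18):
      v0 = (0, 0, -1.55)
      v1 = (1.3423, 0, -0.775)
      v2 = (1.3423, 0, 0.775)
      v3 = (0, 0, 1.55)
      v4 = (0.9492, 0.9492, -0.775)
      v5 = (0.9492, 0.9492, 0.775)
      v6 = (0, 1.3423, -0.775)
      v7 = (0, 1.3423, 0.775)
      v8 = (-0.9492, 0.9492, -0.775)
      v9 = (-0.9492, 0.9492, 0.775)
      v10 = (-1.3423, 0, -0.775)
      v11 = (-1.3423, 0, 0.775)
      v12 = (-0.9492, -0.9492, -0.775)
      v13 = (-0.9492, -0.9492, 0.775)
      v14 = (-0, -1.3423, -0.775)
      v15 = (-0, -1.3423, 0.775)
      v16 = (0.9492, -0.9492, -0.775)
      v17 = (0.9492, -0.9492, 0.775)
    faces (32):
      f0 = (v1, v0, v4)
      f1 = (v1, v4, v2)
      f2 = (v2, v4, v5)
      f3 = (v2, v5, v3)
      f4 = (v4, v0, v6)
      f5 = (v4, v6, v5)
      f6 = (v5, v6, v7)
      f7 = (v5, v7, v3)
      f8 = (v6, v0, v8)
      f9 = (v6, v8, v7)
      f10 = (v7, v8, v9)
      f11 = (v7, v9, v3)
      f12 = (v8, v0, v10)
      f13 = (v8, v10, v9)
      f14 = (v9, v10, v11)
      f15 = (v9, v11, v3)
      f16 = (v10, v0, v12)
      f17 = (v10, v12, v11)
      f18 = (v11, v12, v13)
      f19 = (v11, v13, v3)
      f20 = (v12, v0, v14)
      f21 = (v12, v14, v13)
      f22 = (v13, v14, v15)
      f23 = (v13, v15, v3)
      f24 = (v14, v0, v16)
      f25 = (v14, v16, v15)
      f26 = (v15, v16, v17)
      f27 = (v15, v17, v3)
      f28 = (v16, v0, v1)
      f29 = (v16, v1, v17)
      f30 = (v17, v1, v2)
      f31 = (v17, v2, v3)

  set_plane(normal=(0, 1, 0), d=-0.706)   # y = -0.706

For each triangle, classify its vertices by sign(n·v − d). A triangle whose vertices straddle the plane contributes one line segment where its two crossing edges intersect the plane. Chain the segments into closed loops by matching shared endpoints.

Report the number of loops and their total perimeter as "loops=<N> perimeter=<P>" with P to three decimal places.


loops=1 perimeter=7.592

Straddling triangles (12 of 32):
  (v10,v0,v12) [++-] → (-0.706, -0.706, -0.973567)–(-1.04992, -0.706, -0.775)  len=0.3971
  (v10,v12,v11) [+-+] → (-1.04992, -0.706, -0.775)–(-1.04992, -0.706, -0.377866)  len=0.3971
  (v11,v12,v13) [+--] → (-1.04992, -0.706, -0.377866)–(-1.04992, -0.706, 0.775)  len=1.1529
  (v11,v13,v3) [+-+] → (-1.04992, -0.706, 0.775)–(-0.706, -0.706, 0.973567)  len=0.3971
  (v12,v0,v14) [-+-] → (-0.706, -0.706, -0.973567)–(0, -0.706, -1.14238)  len=0.7259
  (v13,v15,v3) [--+] → (0, -0.706, 1.14238)–(-0.706, -0.706, 0.973567)  len=0.7259
  (v14,v0,v16) [-+-] → (0, -0.706, -1.14238)–(0.706, -0.706, -0.973567)  len=0.7259
  (v15,v17,v3) [--+] → (0.706, -0.706, 0.973567)–(0, -0.706, 1.14238)  len=0.7259
  (v16,v0,v1) [-++] → (0.706, -0.706, -0.973567)–(1.04992, -0.706, -0.775)  len=0.3971
  (v16,v1,v17) [-+-] → (1.04992, -0.706, -0.775)–(1.04992, -0.706, 0.377866)  len=1.1529
  (v17,v1,v2) [-++] → (1.04992, -0.706, 0.377866)–(1.04992, -0.706, 0.775)  len=0.3971
  (v17,v2,v3) [-++] → (1.04992, -0.706, 0.775)–(0.706, -0.706, 0.973567)  len=0.3971

Chained into 1 loop(s):
  loop 1: 12 segments, perimeter = 7.5921
Total perimeter = 7.592
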